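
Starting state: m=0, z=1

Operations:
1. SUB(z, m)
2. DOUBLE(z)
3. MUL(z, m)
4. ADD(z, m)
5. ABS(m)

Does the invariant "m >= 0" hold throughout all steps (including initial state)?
Yes

The invariant holds at every step.

State at each step:
Initial: m=0, z=1
After step 1: m=0, z=1
After step 2: m=0, z=2
After step 3: m=0, z=0
After step 4: m=0, z=0
After step 5: m=0, z=0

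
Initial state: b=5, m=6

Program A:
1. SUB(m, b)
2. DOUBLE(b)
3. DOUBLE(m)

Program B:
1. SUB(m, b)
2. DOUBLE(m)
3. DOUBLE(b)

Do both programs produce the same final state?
Yes

Program A final state: b=10, m=2
Program B final state: b=10, m=2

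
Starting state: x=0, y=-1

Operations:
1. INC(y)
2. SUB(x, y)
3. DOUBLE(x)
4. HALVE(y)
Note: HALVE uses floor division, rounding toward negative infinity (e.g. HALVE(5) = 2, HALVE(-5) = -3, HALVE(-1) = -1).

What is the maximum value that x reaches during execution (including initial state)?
0

Values of x at each step:
Initial: x = 0 ← maximum
After step 1: x = 0
After step 2: x = 0
After step 3: x = 0
After step 4: x = 0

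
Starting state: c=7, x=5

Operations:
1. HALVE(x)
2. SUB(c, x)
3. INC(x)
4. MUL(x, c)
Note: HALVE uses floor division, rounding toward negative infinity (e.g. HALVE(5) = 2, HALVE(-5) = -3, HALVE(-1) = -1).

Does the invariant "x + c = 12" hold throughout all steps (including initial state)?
No, violated after step 1

The invariant is violated after step 1.

State at each step:
Initial: c=7, x=5
After step 1: c=7, x=2
After step 2: c=5, x=2
After step 3: c=5, x=3
After step 4: c=5, x=15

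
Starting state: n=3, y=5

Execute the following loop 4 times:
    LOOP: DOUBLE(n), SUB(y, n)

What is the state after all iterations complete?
n=48, y=-85

Iteration trace:
Start: n=3, y=5
After iteration 1: n=6, y=-1
After iteration 2: n=12, y=-13
After iteration 3: n=24, y=-37
After iteration 4: n=48, y=-85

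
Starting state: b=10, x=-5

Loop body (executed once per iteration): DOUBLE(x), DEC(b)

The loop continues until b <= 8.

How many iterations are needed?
2

Tracing iterations:
Initial: b=10, x=-5
After iteration 1: b=9, x=-10
After iteration 2: b=8, x=-20
b <= 8 now holds, so the loop exits after 2 iterations.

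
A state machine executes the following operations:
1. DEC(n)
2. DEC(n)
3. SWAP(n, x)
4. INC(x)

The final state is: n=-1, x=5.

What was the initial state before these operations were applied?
n=6, x=-1

Working backwards:
Final state: n=-1, x=5
Before step 4 (INC(x)): n=-1, x=4
Before step 3 (SWAP(n, x)): n=4, x=-1
Before step 2 (DEC(n)): n=5, x=-1
Before step 1 (DEC(n)): n=6, x=-1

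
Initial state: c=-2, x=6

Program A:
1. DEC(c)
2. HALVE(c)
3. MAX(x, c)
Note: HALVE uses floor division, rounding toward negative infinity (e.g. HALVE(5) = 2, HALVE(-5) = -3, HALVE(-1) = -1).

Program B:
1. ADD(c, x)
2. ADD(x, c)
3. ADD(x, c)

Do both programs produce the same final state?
No

Program A final state: c=-2, x=6
Program B final state: c=4, x=14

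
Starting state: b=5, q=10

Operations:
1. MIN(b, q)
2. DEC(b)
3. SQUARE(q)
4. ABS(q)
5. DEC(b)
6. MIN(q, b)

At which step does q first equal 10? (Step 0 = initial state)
Step 0

Tracing q:
Initial: q = 10 ← first occurrence
After step 1: q = 10
After step 2: q = 10
After step 3: q = 100
After step 4: q = 100
After step 5: q = 100
After step 6: q = 3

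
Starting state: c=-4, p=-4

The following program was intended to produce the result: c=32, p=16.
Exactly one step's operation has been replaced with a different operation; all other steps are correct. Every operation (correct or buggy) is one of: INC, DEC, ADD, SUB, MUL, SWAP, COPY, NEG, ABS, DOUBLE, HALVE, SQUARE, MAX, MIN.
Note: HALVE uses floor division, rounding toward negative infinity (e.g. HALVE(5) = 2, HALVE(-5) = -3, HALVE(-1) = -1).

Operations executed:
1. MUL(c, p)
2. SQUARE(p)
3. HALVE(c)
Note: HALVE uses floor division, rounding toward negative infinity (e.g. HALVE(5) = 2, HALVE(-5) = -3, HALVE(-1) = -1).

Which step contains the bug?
Step 3

Trace with buggy code:
Initial: c=-4, p=-4
After step 1: c=16, p=-4
After step 2: c=16, p=16
After step 3: c=8, p=16
Actual final c=8, p=16 ≠ expected c=32, p=16.
Step 3 is the only position where a single-operation replacement can produce the expected result.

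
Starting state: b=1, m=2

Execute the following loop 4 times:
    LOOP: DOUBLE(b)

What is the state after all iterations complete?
b=16, m=2

Iteration trace:
Start: b=1, m=2
After iteration 1: b=2, m=2
After iteration 2: b=4, m=2
After iteration 3: b=8, m=2
After iteration 4: b=16, m=2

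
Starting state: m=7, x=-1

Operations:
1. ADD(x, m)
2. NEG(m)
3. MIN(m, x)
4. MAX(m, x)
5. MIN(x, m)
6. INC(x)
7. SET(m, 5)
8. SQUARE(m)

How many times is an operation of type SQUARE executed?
1

Counting SQUARE operations:
Step 8: SQUARE(m) ← SQUARE
Total: 1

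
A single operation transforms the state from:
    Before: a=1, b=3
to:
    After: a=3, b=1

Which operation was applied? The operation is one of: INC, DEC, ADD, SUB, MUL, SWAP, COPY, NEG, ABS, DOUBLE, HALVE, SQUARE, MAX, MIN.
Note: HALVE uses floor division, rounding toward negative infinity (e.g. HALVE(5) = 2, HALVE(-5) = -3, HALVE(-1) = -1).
SWAP(a, b)

Analyzing the change:
Before: a=1, b=3
After: a=3, b=1
Variable a changed from 1 to 3
Variable b changed from 3 to 1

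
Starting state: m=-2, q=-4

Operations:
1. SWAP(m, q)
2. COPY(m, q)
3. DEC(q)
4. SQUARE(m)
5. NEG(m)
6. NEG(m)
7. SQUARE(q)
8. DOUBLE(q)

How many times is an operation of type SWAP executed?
1

Counting SWAP operations:
Step 1: SWAP(m, q) ← SWAP
Total: 1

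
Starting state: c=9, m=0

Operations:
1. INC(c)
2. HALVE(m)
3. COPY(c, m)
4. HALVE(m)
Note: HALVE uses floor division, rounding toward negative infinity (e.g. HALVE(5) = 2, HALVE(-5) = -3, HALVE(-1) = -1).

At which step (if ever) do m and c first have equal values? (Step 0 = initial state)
Step 3

m and c first become equal after step 3.

Comparing values at each step:
Initial: m=0, c=9
After step 1: m=0, c=10
After step 2: m=0, c=10
After step 3: m=0, c=0 ← equal!
After step 4: m=0, c=0 ← equal!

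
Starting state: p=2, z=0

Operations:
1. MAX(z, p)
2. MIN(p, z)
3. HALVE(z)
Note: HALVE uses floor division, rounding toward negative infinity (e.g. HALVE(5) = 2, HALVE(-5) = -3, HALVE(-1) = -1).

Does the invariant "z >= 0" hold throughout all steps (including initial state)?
Yes

The invariant holds at every step.

State at each step:
Initial: p=2, z=0
After step 1: p=2, z=2
After step 2: p=2, z=2
After step 3: p=2, z=1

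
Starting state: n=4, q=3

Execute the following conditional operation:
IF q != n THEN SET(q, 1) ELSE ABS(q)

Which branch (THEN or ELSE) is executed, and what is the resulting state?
Branch: THEN, Final state: n=4, q=1

Evaluating condition: q != n
q = 3, n = 4
Condition is True, so THEN branch executes
After SET(q, 1): n=4, q=1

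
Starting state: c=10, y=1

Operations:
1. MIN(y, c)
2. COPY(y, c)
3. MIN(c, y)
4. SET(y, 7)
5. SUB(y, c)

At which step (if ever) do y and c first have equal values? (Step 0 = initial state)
Step 2

y and c first become equal after step 2.

Comparing values at each step:
Initial: y=1, c=10
After step 1: y=1, c=10
After step 2: y=10, c=10 ← equal!
After step 3: y=10, c=10 ← equal!
After step 4: y=7, c=10
After step 5: y=-3, c=10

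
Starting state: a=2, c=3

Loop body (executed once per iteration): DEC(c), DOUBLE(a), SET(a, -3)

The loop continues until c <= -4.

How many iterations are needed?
7

Tracing iterations:
Initial: a=2, c=3
After iteration 1: a=-3, c=2
After iteration 2: a=-3, c=1
After iteration 3: a=-3, c=0
After iteration 4: a=-3, c=-1
After iteration 5: a=-3, c=-2
After iteration 6: a=-3, c=-3
After iteration 7: a=-3, c=-4
c <= -4 now holds, so the loop exits after 7 iterations.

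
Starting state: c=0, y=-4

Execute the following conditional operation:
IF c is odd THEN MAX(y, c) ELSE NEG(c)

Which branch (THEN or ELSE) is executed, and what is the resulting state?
Branch: ELSE, Final state: c=0, y=-4

Evaluating condition: c is odd
Condition is False, so ELSE branch executes
After NEG(c): c=0, y=-4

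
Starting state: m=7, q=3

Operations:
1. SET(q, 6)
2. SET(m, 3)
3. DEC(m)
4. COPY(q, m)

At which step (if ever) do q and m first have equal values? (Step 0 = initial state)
Step 4

q and m first become equal after step 4.

Comparing values at each step:
Initial: q=3, m=7
After step 1: q=6, m=7
After step 2: q=6, m=3
After step 3: q=6, m=2
After step 4: q=2, m=2 ← equal!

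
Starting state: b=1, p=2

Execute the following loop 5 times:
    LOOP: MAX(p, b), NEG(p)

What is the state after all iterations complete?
b=1, p=-1

Iteration trace:
Start: b=1, p=2
After iteration 1: b=1, p=-2
After iteration 2: b=1, p=-1
After iteration 3: b=1, p=-1
After iteration 4: b=1, p=-1
After iteration 5: b=1, p=-1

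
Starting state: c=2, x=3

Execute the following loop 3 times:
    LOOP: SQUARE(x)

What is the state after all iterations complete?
c=2, x=6561

Iteration trace:
Start: c=2, x=3
After iteration 1: c=2, x=9
After iteration 2: c=2, x=81
After iteration 3: c=2, x=6561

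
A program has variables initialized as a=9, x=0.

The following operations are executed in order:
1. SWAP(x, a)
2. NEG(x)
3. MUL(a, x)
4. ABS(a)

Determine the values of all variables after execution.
{a: 0, x: -9}

Step-by-step execution:
Initial: a=9, x=0
After step 1 (SWAP(x, a)): a=0, x=9
After step 2 (NEG(x)): a=0, x=-9
After step 3 (MUL(a, x)): a=0, x=-9
After step 4 (ABS(a)): a=0, x=-9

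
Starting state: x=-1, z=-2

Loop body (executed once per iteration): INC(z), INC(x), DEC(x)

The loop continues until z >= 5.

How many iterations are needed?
7

Tracing iterations:
Initial: x=-1, z=-2
After iteration 1: x=-1, z=-1
After iteration 2: x=-1, z=0
After iteration 3: x=-1, z=1
After iteration 4: x=-1, z=2
After iteration 5: x=-1, z=3
After iteration 6: x=-1, z=4
After iteration 7: x=-1, z=5
z >= 5 now holds, so the loop exits after 7 iterations.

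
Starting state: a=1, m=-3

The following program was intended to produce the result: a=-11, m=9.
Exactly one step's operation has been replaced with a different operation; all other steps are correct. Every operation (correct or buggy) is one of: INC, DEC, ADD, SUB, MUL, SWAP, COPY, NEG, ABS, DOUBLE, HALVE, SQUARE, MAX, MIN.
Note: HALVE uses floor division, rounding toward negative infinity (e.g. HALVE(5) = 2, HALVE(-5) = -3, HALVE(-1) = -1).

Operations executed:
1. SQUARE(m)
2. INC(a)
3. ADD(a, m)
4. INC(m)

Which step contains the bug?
Step 4

Trace with buggy code:
Initial: a=1, m=-3
After step 1: a=1, m=9
After step 2: a=2, m=9
After step 3: a=11, m=9
After step 4: a=11, m=10
Actual final a=11, m=10 ≠ expected a=-11, m=9.
Step 4 is the only position where a single-operation replacement can produce the expected result.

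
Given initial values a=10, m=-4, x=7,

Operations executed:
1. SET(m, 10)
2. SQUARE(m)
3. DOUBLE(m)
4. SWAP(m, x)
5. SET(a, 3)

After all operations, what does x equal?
x = 200

Tracing execution:
Step 1: SET(m, 10) → x = 7
Step 2: SQUARE(m) → x = 7
Step 3: DOUBLE(m) → x = 7
Step 4: SWAP(m, x) → x = 200
Step 5: SET(a, 3) → x = 200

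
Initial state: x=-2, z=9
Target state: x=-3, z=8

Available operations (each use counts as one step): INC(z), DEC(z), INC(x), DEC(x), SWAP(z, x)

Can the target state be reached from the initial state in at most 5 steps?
Yes

Path (2 steps): DEC(z) → DEC(x)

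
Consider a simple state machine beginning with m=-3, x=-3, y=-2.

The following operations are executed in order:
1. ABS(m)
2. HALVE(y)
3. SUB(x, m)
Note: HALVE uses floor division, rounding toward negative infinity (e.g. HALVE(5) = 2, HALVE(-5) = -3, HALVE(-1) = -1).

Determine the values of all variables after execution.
{m: 3, x: -6, y: -1}

Step-by-step execution:
Initial: m=-3, x=-3, y=-2
After step 1 (ABS(m)): m=3, x=-3, y=-2
After step 2 (HALVE(y)): m=3, x=-3, y=-1
After step 3 (SUB(x, m)): m=3, x=-6, y=-1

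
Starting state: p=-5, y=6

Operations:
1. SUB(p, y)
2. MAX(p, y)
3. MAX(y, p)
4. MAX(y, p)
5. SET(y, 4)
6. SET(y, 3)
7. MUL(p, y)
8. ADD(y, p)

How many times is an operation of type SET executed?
2

Counting SET operations:
Step 5: SET(y, 4) ← SET
Step 6: SET(y, 3) ← SET
Total: 2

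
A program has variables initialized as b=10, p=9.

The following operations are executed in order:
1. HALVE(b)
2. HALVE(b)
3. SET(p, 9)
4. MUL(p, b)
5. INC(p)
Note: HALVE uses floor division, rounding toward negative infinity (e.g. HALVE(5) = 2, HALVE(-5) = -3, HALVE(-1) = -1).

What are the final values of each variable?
{b: 2, p: 19}

Step-by-step execution:
Initial: b=10, p=9
After step 1 (HALVE(b)): b=5, p=9
After step 2 (HALVE(b)): b=2, p=9
After step 3 (SET(p, 9)): b=2, p=9
After step 4 (MUL(p, b)): b=2, p=18
After step 5 (INC(p)): b=2, p=19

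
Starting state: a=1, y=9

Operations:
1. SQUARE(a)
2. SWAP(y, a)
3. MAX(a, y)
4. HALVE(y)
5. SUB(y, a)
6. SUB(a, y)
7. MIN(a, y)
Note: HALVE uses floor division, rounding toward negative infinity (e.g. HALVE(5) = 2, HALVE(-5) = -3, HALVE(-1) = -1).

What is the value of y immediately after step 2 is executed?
y = 1

Tracing y through execution:
Initial: y = 9
After step 1 (SQUARE(a)): y = 9
After step 2 (SWAP(y, a)): y = 1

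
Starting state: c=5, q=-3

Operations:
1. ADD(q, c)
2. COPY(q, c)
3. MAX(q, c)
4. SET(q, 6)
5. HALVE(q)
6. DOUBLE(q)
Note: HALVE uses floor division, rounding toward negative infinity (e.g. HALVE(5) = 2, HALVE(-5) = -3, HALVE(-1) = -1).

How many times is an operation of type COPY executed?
1

Counting COPY operations:
Step 2: COPY(q, c) ← COPY
Total: 1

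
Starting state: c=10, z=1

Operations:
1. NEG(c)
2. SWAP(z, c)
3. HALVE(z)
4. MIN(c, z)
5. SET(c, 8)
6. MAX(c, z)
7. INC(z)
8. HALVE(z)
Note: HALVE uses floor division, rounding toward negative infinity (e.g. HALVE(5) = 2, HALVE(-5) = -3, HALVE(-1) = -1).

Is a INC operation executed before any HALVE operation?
No

First INC: step 7
First HALVE: step 3
Since 7 > 3, HALVE comes first.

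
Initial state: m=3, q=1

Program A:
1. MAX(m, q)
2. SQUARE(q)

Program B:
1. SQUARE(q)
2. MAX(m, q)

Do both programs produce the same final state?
Yes

Program A final state: m=3, q=1
Program B final state: m=3, q=1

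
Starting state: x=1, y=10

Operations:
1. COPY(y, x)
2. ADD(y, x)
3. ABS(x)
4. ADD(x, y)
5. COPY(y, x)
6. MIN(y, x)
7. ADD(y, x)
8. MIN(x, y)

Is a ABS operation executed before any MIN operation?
Yes

First ABS: step 3
First MIN: step 6
Since 3 < 6, ABS comes first.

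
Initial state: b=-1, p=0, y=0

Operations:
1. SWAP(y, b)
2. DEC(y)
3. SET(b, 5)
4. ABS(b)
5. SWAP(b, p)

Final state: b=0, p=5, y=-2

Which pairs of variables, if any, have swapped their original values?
None

Comparing initial and final values:
p: 0 → 5
b: -1 → 0
y: 0 → -2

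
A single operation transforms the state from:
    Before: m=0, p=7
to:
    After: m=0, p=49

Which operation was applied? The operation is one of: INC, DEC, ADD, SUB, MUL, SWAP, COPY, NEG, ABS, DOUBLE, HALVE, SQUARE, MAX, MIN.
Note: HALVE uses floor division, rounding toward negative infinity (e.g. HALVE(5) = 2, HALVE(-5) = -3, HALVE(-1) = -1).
SQUARE(p)

Analyzing the change:
Before: m=0, p=7
After: m=0, p=49
Variable p changed from 7 to 49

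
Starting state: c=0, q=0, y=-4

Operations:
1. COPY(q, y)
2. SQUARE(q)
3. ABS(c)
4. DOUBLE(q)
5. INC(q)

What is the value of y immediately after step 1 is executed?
y = -4

Tracing y through execution:
Initial: y = -4
After step 1 (COPY(q, y)): y = -4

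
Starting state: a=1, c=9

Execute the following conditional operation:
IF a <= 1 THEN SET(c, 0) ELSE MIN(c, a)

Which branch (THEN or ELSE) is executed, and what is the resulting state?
Branch: THEN, Final state: a=1, c=0

Evaluating condition: a <= 1
a = 1
Condition is True, so THEN branch executes
After SET(c, 0): a=1, c=0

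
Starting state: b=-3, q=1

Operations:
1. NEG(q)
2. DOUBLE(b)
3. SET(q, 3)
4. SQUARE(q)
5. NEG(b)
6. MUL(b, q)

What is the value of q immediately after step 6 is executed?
q = 9

Tracing q through execution:
Initial: q = 1
After step 1 (NEG(q)): q = -1
After step 2 (DOUBLE(b)): q = -1
After step 3 (SET(q, 3)): q = 3
After step 4 (SQUARE(q)): q = 9
After step 5 (NEG(b)): q = 9
After step 6 (MUL(b, q)): q = 9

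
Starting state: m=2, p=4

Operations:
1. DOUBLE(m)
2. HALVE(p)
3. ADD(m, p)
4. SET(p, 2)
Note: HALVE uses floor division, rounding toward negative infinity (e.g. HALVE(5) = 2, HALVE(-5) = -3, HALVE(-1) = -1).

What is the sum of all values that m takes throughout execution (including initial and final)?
22

Values of m at each step:
Initial: m = 2
After step 1: m = 4
After step 2: m = 4
After step 3: m = 6
After step 4: m = 6
Sum = 2 + 4 + 4 + 6 + 6 = 22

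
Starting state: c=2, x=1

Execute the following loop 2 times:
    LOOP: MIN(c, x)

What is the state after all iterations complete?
c=1, x=1

Iteration trace:
Start: c=2, x=1
After iteration 1: c=1, x=1
After iteration 2: c=1, x=1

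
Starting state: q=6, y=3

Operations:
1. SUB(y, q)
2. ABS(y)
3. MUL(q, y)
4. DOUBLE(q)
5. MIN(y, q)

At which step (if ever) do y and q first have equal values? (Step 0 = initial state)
Never

y and q never become equal during execution.

Comparing values at each step:
Initial: y=3, q=6
After step 1: y=-3, q=6
After step 2: y=3, q=6
After step 3: y=3, q=18
After step 4: y=3, q=36
After step 5: y=3, q=36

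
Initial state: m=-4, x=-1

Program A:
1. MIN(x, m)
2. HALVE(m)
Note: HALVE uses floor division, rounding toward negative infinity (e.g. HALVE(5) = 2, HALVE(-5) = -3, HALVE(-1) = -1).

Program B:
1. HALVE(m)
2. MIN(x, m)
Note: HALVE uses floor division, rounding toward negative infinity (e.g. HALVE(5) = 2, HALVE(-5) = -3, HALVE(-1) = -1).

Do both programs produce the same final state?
No

Program A final state: m=-2, x=-4
Program B final state: m=-2, x=-2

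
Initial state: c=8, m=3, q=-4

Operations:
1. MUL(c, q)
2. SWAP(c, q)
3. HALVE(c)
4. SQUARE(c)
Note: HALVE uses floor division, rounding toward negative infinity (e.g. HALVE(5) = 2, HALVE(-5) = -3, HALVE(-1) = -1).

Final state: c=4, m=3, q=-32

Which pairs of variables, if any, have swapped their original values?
None

Comparing initial and final values:
m: 3 → 3
q: -4 → -32
c: 8 → 4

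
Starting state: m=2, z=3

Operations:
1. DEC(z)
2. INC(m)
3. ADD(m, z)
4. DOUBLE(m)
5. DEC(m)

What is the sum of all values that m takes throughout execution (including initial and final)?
31

Values of m at each step:
Initial: m = 2
After step 1: m = 2
After step 2: m = 3
After step 3: m = 5
After step 4: m = 10
After step 5: m = 9
Sum = 2 + 2 + 3 + 5 + 10 + 9 = 31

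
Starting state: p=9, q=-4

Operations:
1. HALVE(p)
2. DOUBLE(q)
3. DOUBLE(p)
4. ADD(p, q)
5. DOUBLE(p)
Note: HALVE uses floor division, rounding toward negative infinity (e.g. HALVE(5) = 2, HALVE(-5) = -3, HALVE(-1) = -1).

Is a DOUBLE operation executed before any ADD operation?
Yes

First DOUBLE: step 2
First ADD: step 4
Since 2 < 4, DOUBLE comes first.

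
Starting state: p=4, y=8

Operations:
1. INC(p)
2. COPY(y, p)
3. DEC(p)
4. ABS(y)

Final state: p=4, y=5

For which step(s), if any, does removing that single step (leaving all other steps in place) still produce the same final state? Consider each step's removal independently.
Step(s) 4

Testing removal of each single step:
Without step 1: final = p=3, y=4 (different)
Without step 2: final = p=4, y=8 (different)
Without step 3: final = p=5, y=5 (different)
Without step 4: final = p=4, y=5 (same)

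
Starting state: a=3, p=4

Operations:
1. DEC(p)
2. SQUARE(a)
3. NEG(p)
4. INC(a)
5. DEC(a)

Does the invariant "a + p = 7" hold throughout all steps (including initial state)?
No, violated after step 1

The invariant is violated after step 1.

State at each step:
Initial: a=3, p=4
After step 1: a=3, p=3
After step 2: a=9, p=3
After step 3: a=9, p=-3
After step 4: a=10, p=-3
After step 5: a=9, p=-3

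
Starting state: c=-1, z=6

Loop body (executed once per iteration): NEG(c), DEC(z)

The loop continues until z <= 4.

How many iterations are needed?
2

Tracing iterations:
Initial: c=-1, z=6
After iteration 1: c=1, z=5
After iteration 2: c=-1, z=4
z <= 4 now holds, so the loop exits after 2 iterations.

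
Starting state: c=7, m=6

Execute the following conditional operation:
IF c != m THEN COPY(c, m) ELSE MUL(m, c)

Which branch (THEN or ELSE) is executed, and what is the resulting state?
Branch: THEN, Final state: c=6, m=6

Evaluating condition: c != m
c = 7, m = 6
Condition is True, so THEN branch executes
After COPY(c, m): c=6, m=6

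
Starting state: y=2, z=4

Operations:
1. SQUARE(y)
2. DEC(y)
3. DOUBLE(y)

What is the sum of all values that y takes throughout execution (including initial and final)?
15

Values of y at each step:
Initial: y = 2
After step 1: y = 4
After step 2: y = 3
After step 3: y = 6
Sum = 2 + 4 + 3 + 6 = 15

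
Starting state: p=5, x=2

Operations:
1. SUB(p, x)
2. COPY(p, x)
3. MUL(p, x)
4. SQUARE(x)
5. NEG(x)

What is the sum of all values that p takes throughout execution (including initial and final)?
22

Values of p at each step:
Initial: p = 5
After step 1: p = 3
After step 2: p = 2
After step 3: p = 4
After step 4: p = 4
After step 5: p = 4
Sum = 5 + 3 + 2 + 4 + 4 + 4 = 22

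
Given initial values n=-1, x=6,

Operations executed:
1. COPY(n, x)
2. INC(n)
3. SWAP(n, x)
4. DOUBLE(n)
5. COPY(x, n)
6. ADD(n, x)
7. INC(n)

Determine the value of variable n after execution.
n = 25

Tracing execution:
Step 1: COPY(n, x) → n = 6
Step 2: INC(n) → n = 7
Step 3: SWAP(n, x) → n = 6
Step 4: DOUBLE(n) → n = 12
Step 5: COPY(x, n) → n = 12
Step 6: ADD(n, x) → n = 24
Step 7: INC(n) → n = 25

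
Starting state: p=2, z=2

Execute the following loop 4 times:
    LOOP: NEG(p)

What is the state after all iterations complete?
p=2, z=2

Iteration trace:
Start: p=2, z=2
After iteration 1: p=-2, z=2
After iteration 2: p=2, z=2
After iteration 3: p=-2, z=2
After iteration 4: p=2, z=2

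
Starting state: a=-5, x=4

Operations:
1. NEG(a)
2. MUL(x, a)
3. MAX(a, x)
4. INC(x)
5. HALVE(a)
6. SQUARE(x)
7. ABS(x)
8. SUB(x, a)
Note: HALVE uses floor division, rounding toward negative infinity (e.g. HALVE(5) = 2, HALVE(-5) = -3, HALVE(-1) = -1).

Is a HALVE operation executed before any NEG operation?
No

First HALVE: step 5
First NEG: step 1
Since 5 > 1, NEG comes first.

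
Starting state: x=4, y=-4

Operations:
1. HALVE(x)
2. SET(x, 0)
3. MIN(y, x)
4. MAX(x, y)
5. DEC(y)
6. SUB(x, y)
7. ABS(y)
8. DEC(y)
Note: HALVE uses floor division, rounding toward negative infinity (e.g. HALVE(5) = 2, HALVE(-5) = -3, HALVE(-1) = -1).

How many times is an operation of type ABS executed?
1

Counting ABS operations:
Step 7: ABS(y) ← ABS
Total: 1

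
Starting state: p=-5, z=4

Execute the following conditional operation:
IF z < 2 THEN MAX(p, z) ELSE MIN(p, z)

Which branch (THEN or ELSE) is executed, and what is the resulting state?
Branch: ELSE, Final state: p=-5, z=4

Evaluating condition: z < 2
z = 4
Condition is False, so ELSE branch executes
After MIN(p, z): p=-5, z=4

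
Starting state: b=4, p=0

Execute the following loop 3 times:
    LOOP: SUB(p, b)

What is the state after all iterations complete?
b=4, p=-12

Iteration trace:
Start: b=4, p=0
After iteration 1: b=4, p=-4
After iteration 2: b=4, p=-8
After iteration 3: b=4, p=-12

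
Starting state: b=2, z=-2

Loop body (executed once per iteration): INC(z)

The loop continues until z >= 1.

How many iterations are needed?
3

Tracing iterations:
Initial: b=2, z=-2
After iteration 1: b=2, z=-1
After iteration 2: b=2, z=0
After iteration 3: b=2, z=1
z >= 1 now holds, so the loop exits after 3 iterations.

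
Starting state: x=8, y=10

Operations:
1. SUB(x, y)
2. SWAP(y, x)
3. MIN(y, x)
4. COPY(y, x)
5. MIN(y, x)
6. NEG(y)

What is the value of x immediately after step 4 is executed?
x = 10

Tracing x through execution:
Initial: x = 8
After step 1 (SUB(x, y)): x = -2
After step 2 (SWAP(y, x)): x = 10
After step 3 (MIN(y, x)): x = 10
After step 4 (COPY(y, x)): x = 10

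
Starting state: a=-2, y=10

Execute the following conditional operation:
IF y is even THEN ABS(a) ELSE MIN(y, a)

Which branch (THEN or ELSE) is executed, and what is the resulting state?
Branch: THEN, Final state: a=2, y=10

Evaluating condition: y is even
Condition is True, so THEN branch executes
After ABS(a): a=2, y=10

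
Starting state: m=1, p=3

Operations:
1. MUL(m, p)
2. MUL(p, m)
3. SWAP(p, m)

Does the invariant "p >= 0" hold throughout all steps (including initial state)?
Yes

The invariant holds at every step.

State at each step:
Initial: m=1, p=3
After step 1: m=3, p=3
After step 2: m=3, p=9
After step 3: m=9, p=3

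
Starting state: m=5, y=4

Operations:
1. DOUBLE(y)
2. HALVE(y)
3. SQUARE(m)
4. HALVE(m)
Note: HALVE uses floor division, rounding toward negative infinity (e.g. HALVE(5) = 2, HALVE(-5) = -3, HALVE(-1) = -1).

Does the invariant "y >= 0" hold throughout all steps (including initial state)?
Yes

The invariant holds at every step.

State at each step:
Initial: m=5, y=4
After step 1: m=5, y=8
After step 2: m=5, y=4
After step 3: m=25, y=4
After step 4: m=12, y=4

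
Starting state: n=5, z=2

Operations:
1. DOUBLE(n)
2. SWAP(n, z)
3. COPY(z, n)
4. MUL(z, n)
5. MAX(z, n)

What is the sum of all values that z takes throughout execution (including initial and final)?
24

Values of z at each step:
Initial: z = 2
After step 1: z = 2
After step 2: z = 10
After step 3: z = 2
After step 4: z = 4
After step 5: z = 4
Sum = 2 + 2 + 10 + 2 + 4 + 4 = 24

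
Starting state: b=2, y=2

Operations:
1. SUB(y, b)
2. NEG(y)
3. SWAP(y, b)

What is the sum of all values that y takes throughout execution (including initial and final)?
4

Values of y at each step:
Initial: y = 2
After step 1: y = 0
After step 2: y = 0
After step 3: y = 2
Sum = 2 + 0 + 0 + 2 = 4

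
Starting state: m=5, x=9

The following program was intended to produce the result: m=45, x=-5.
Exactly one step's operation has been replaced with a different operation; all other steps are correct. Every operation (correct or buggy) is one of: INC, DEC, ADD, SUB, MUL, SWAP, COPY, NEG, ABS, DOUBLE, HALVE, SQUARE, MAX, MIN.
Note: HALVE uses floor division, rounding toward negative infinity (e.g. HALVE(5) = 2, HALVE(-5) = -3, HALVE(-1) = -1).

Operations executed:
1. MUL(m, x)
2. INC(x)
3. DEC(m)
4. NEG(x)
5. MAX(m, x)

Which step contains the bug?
Step 3

Trace with buggy code:
Initial: m=5, x=9
After step 1: m=45, x=9
After step 2: m=45, x=10
After step 3: m=44, x=10
After step 4: m=44, x=-10
After step 5: m=44, x=-10
Actual final m=44, x=-10 ≠ expected m=45, x=-5.
Step 3 is the only position where a single-operation replacement can produce the expected result.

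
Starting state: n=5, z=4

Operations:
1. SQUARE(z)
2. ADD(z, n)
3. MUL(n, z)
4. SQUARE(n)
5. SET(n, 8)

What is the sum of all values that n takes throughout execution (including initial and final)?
11153

Values of n at each step:
Initial: n = 5
After step 1: n = 5
After step 2: n = 5
After step 3: n = 105
After step 4: n = 11025
After step 5: n = 8
Sum = 5 + 5 + 5 + 105 + 11025 + 8 = 11153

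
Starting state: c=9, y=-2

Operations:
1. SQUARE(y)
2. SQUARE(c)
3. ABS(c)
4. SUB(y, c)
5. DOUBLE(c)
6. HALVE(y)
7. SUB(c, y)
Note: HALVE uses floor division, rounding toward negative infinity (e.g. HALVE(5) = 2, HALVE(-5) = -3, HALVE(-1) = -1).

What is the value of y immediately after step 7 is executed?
y = -39

Tracing y through execution:
Initial: y = -2
After step 1 (SQUARE(y)): y = 4
After step 2 (SQUARE(c)): y = 4
After step 3 (ABS(c)): y = 4
After step 4 (SUB(y, c)): y = -77
After step 5 (DOUBLE(c)): y = -77
After step 6 (HALVE(y)): y = -39
After step 7 (SUB(c, y)): y = -39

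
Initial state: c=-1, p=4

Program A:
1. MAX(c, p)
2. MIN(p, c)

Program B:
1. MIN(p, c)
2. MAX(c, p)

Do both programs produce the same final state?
No

Program A final state: c=4, p=4
Program B final state: c=-1, p=-1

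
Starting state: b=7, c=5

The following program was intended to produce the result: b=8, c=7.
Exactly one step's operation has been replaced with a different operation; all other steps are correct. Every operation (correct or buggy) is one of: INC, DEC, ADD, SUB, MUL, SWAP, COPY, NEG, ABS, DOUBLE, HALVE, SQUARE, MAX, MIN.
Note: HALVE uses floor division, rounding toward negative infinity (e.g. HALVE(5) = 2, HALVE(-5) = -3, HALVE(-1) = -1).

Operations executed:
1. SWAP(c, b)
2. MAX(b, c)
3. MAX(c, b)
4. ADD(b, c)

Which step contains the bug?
Step 4

Trace with buggy code:
Initial: b=7, c=5
After step 1: b=5, c=7
After step 2: b=7, c=7
After step 3: b=7, c=7
After step 4: b=14, c=7
Actual final b=14, c=7 ≠ expected b=8, c=7.
Step 4 is the only position where a single-operation replacement can produce the expected result.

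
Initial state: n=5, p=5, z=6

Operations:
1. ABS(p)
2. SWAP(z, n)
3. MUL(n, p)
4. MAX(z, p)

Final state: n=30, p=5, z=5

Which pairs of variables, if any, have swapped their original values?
None

Comparing initial and final values:
z: 6 → 5
p: 5 → 5
n: 5 → 30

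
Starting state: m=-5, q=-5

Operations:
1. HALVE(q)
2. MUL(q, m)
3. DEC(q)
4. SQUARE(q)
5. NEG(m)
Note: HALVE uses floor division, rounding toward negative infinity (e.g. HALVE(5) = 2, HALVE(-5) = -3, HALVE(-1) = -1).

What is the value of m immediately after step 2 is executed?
m = -5

Tracing m through execution:
Initial: m = -5
After step 1 (HALVE(q)): m = -5
After step 2 (MUL(q, m)): m = -5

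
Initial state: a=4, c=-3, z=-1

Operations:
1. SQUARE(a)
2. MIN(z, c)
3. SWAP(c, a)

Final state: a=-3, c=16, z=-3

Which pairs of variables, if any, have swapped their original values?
None

Comparing initial and final values:
z: -1 → -3
c: -3 → 16
a: 4 → -3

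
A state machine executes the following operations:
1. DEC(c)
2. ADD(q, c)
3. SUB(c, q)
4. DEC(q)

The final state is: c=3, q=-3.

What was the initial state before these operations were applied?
c=2, q=-3

Working backwards:
Final state: c=3, q=-3
Before step 4 (DEC(q)): c=3, q=-2
Before step 3 (SUB(c, q)): c=1, q=-2
Before step 2 (ADD(q, c)): c=1, q=-3
Before step 1 (DEC(c)): c=2, q=-3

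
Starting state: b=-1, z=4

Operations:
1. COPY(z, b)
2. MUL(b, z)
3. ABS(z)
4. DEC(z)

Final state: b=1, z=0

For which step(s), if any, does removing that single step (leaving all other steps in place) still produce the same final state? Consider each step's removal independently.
None - removing any single step changes the final result

Testing removal of each single step:
Without step 1: final = b=-4, z=3 (different)
Without step 2: final = b=-1, z=0 (different)
Without step 3: final = b=1, z=-2 (different)
Without step 4: final = b=1, z=1 (different)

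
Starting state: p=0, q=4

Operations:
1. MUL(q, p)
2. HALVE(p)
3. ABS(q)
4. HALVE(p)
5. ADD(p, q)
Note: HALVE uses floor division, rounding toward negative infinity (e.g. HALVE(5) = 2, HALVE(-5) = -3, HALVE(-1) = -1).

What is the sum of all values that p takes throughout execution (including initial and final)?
0

Values of p at each step:
Initial: p = 0
After step 1: p = 0
After step 2: p = 0
After step 3: p = 0
After step 4: p = 0
After step 5: p = 0
Sum = 0 + 0 + 0 + 0 + 0 + 0 = 0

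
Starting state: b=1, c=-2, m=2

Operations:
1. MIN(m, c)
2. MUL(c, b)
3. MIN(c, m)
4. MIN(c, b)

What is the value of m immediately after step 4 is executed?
m = -2

Tracing m through execution:
Initial: m = 2
After step 1 (MIN(m, c)): m = -2
After step 2 (MUL(c, b)): m = -2
After step 3 (MIN(c, m)): m = -2
After step 4 (MIN(c, b)): m = -2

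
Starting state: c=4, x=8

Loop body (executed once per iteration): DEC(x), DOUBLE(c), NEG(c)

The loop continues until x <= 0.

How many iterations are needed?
8

Tracing iterations:
Initial: c=4, x=8
After iteration 1: c=-8, x=7
After iteration 2: c=16, x=6
After iteration 3: c=-32, x=5
After iteration 4: c=64, x=4
After iteration 5: c=-128, x=3
After iteration 6: c=256, x=2
After iteration 7: c=-512, x=1
After iteration 8: c=1024, x=0
x <= 0 now holds, so the loop exits after 8 iterations.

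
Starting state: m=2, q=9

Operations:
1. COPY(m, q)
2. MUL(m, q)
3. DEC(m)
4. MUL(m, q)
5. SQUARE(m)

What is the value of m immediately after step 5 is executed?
m = 518400

Tracing m through execution:
Initial: m = 2
After step 1 (COPY(m, q)): m = 9
After step 2 (MUL(m, q)): m = 81
After step 3 (DEC(m)): m = 80
After step 4 (MUL(m, q)): m = 720
After step 5 (SQUARE(m)): m = 518400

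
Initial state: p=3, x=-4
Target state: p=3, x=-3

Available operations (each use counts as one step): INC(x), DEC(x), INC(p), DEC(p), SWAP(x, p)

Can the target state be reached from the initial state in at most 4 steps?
Yes

Path (1 step): INC(x)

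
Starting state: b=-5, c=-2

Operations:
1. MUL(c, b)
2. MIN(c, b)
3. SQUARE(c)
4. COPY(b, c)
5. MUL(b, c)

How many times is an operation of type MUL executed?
2

Counting MUL operations:
Step 1: MUL(c, b) ← MUL
Step 5: MUL(b, c) ← MUL
Total: 2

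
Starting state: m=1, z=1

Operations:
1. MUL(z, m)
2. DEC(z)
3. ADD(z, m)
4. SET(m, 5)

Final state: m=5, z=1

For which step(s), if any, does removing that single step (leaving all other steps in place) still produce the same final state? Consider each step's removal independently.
Step(s) 1

Testing removal of each single step:
Without step 1: final = m=5, z=1 (same)
Without step 2: final = m=5, z=2 (different)
Without step 3: final = m=5, z=0 (different)
Without step 4: final = m=1, z=1 (different)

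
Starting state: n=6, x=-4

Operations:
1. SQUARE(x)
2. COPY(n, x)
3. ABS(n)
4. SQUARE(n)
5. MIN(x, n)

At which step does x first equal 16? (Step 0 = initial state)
Step 1

Tracing x:
Initial: x = -4
After step 1: x = 16 ← first occurrence
After step 2: x = 16
After step 3: x = 16
After step 4: x = 16
After step 5: x = 16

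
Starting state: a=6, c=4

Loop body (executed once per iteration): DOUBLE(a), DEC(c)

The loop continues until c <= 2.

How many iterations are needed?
2

Tracing iterations:
Initial: a=6, c=4
After iteration 1: a=12, c=3
After iteration 2: a=24, c=2
c <= 2 now holds, so the loop exits after 2 iterations.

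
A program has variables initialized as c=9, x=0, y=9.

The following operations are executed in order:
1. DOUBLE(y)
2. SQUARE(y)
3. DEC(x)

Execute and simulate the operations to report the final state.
{c: 9, x: -1, y: 324}

Step-by-step execution:
Initial: c=9, x=0, y=9
After step 1 (DOUBLE(y)): c=9, x=0, y=18
After step 2 (SQUARE(y)): c=9, x=0, y=324
After step 3 (DEC(x)): c=9, x=-1, y=324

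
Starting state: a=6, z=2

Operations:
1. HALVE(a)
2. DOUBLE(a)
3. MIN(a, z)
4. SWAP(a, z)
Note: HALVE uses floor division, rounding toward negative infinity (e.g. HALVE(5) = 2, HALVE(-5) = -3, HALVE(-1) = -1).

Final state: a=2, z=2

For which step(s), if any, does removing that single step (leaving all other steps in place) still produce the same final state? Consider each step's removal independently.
Step(s) 1, 2, 4

Testing removal of each single step:
Without step 1: final = a=2, z=2 (same)
Without step 2: final = a=2, z=2 (same)
Without step 3: final = a=2, z=6 (different)
Without step 4: final = a=2, z=2 (same)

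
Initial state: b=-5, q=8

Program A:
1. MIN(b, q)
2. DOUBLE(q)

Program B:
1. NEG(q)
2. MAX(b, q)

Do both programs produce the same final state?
No

Program A final state: b=-5, q=16
Program B final state: b=-5, q=-8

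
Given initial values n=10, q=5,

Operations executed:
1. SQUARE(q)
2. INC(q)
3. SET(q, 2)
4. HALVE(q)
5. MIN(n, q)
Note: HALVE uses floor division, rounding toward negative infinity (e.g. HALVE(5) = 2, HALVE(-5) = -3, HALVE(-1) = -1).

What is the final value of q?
q = 1

Tracing execution:
Step 1: SQUARE(q) → q = 25
Step 2: INC(q) → q = 26
Step 3: SET(q, 2) → q = 2
Step 4: HALVE(q) → q = 1
Step 5: MIN(n, q) → q = 1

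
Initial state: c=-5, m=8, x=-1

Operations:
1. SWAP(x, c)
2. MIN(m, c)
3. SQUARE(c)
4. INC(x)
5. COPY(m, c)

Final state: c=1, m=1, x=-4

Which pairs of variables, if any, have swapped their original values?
None

Comparing initial and final values:
m: 8 → 1
c: -5 → 1
x: -1 → -4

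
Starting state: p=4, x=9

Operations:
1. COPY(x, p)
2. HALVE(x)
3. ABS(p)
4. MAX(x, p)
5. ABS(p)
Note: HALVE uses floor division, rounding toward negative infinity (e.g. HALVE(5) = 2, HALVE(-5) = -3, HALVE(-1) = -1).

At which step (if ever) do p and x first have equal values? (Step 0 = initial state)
Step 1

p and x first become equal after step 1.

Comparing values at each step:
Initial: p=4, x=9
After step 1: p=4, x=4 ← equal!
After step 2: p=4, x=2
After step 3: p=4, x=2
After step 4: p=4, x=4 ← equal!
After step 5: p=4, x=4 ← equal!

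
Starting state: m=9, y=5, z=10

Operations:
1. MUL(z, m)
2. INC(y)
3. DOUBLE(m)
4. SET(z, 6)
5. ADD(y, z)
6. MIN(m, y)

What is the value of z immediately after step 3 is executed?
z = 90

Tracing z through execution:
Initial: z = 10
After step 1 (MUL(z, m)): z = 90
After step 2 (INC(y)): z = 90
After step 3 (DOUBLE(m)): z = 90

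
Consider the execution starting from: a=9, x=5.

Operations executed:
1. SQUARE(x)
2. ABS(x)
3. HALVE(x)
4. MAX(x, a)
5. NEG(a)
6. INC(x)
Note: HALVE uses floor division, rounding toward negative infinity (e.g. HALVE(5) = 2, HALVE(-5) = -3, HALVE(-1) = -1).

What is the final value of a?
a = -9

Tracing execution:
Step 1: SQUARE(x) → a = 9
Step 2: ABS(x) → a = 9
Step 3: HALVE(x) → a = 9
Step 4: MAX(x, a) → a = 9
Step 5: NEG(a) → a = -9
Step 6: INC(x) → a = -9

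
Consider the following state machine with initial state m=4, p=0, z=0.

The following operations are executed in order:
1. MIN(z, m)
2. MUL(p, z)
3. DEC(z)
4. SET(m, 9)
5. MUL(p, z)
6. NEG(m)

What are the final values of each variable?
{m: -9, p: 0, z: -1}

Step-by-step execution:
Initial: m=4, p=0, z=0
After step 1 (MIN(z, m)): m=4, p=0, z=0
After step 2 (MUL(p, z)): m=4, p=0, z=0
After step 3 (DEC(z)): m=4, p=0, z=-1
After step 4 (SET(m, 9)): m=9, p=0, z=-1
After step 5 (MUL(p, z)): m=9, p=0, z=-1
After step 6 (NEG(m)): m=-9, p=0, z=-1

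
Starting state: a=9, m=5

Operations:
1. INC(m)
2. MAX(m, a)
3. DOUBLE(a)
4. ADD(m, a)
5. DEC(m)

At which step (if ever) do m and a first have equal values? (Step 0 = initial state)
Step 2

m and a first become equal after step 2.

Comparing values at each step:
Initial: m=5, a=9
After step 1: m=6, a=9
After step 2: m=9, a=9 ← equal!
After step 3: m=9, a=18
After step 4: m=27, a=18
After step 5: m=26, a=18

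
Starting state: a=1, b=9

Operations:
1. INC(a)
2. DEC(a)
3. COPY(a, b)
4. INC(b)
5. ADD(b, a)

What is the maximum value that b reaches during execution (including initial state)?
19

Values of b at each step:
Initial: b = 9
After step 1: b = 9
After step 2: b = 9
After step 3: b = 9
After step 4: b = 10
After step 5: b = 19 ← maximum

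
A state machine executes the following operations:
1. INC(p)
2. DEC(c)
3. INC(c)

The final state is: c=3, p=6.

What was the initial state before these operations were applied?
c=3, p=5

Working backwards:
Final state: c=3, p=6
Before step 3 (INC(c)): c=2, p=6
Before step 2 (DEC(c)): c=3, p=6
Before step 1 (INC(p)): c=3, p=5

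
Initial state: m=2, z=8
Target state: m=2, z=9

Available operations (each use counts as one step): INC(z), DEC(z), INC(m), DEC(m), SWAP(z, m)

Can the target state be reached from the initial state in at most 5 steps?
Yes

Path (1 step): INC(z)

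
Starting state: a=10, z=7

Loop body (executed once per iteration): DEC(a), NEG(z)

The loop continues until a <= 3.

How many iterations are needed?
7

Tracing iterations:
Initial: a=10, z=7
After iteration 1: a=9, z=-7
After iteration 2: a=8, z=7
After iteration 3: a=7, z=-7
After iteration 4: a=6, z=7
After iteration 5: a=5, z=-7
After iteration 6: a=4, z=7
After iteration 7: a=3, z=-7
a <= 3 now holds, so the loop exits after 7 iterations.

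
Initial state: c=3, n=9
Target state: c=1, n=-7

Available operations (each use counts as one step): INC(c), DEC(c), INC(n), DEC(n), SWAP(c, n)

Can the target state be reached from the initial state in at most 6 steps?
No

The target state cannot be reached within 6 steps.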